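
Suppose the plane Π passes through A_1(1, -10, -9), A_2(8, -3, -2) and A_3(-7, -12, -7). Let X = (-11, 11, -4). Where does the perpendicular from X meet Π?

A_1A_2 = (7, 7, 7), A_1A_3 = (-8, -2, 2); a normal to Π is A_1A_2 × A_1A_3 = (28, -70, 42).
Using A_1: Π has equation 28x - 70y + 42z = 350.
Foot = X − λn with λ = (n·X − d)/|n|² = (-1246 − 350)/7448 = -3/14.
Foot = (-11, 11, -4) − (-3/14)·(28, -70, 42) = (-5, -4, 5).

(-5, -4, 5)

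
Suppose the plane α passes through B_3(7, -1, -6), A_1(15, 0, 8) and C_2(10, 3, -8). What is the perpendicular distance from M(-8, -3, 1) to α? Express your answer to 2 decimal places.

B_3A_1 = (8, 1, 14), B_3C_2 = (3, 4, -2); a normal to α is B_3A_1 × B_3C_2 = (-58, 58, 29).
Using B_3: α has equation -58x + 58y + 29z = -638.
n·M − d = (-58)·(-8) + (58)·(-3) + (29)·(1) − (-638) = 957; |n| = √7569.
Distance = |957| / √7569 = 957/√7569 ≈ 11.00.

11.00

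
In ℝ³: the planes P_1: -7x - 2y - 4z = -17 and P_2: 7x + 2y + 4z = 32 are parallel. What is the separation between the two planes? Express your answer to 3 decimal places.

Rescale P_2 by 1/(-1): -7x - 2y - 4z = -32. Then distance = |-17 − (-32)| / √69 ≈ 1.806.

1.806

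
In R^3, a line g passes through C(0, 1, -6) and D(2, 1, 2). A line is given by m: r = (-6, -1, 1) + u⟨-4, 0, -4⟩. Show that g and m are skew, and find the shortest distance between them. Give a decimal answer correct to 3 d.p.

A direction vector for g is D − C = (2, 0, 8).
Common perpendicular direction n = (2, 0, 8) × (-4, 0, -4) = (0, -24, 0).
With w = (-6, -1, 1) − (0, 1, -6) = (-6, -2, 7), w · n = 48.
Since n ≠ 0 the lines are not parallel, and w · n = 48 ≠ 0 so they do not intersect; hence they are skew.
Distance = |w · n| / |n| = |48| / √576 ≈ 2.000.

2.000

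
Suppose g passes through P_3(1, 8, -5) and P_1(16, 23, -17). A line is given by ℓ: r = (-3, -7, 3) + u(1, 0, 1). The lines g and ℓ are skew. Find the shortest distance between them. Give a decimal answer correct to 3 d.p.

6.553

A direction vector for g is P_1 − P_3 = (15, 15, -12).
Common perpendicular direction n = (15, 15, -12) × (1, 0, 1) = (15, -27, -15).
With w = (-3, -7, 3) − (1, 8, -5) = (-4, -15, 8), w · n = 225.
Distance = |w · n| / |n| = |225| / √1179 ≈ 6.553.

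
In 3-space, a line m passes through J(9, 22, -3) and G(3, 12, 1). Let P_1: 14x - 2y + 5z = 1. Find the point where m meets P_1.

A direction vector for m is G − J = (-6, -10, 4).
Substitute r = (9, 22, -3) + t(-6, -10, 4) into the plane: 67 + (-44)t = 1, so t = 3/2.
Intersection: (9, 22, -3) + (3/2)·(-6, -10, 4) = (0, 7, 3).

(0, 7, 3)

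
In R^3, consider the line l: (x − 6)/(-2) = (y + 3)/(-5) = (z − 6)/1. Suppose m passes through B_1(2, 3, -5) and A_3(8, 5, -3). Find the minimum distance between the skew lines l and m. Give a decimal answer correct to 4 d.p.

5.8685

l has direction (-2, -5, 1) through (6, -3, 6).
A direction vector for m is A_3 − B_1 = (6, 2, 2).
Common perpendicular direction n = (-2, -5, 1) × (6, 2, 2) = (-12, 10, 26).
With w = (2, 3, -5) − (6, -3, 6) = (-4, 6, -11), w · n = -178.
Distance = |w · n| / |n| = |-178| / √920 ≈ 5.8685.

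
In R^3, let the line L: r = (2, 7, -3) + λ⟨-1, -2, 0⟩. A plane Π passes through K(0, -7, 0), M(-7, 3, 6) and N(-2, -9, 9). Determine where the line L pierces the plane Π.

(-2, -1, -3)

KM = (-7, 10, 6), KN = (-2, -2, 9); a normal to Π is KM × KN = (102, 51, 34).
Using K: Π has equation 102x + 51y + 34z = -357.
Substitute r = (2, 7, -3) + t(-1, -2, 0) into the plane: 459 + (-204)t = -357, so t = 4.
Intersection: (2, 7, -3) + 4·(-1, -2, 0) = (-2, -1, -3).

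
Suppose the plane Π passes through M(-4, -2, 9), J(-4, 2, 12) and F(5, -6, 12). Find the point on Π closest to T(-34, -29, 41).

MJ = (0, 4, 3), MF = (9, -4, 3); a normal to Π is MJ × MF = (24, 27, -36).
Using M: Π has equation 24x + 27y - 36z = -474.
Foot = T − λn with λ = (n·T − d)/|n|² = (-3075 − (-474))/2601 = -1.
Foot = (-34, -29, 41) − (-1)·(24, 27, -36) = (-10, -2, 5).

(-10, -2, 5)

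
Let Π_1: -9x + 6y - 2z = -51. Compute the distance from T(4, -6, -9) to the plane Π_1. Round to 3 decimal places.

n·T − d = (-9)·(4) + (6)·(-6) + (-2)·(-9) − (-51) = -3; |n| = √121.
Distance = |-3| / √121 = 3/√121 ≈ 0.273.

0.273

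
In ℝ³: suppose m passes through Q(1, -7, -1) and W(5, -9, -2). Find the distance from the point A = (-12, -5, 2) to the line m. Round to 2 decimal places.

4.03

A direction vector for m is W − Q = (4, -2, -1).
Taking (1, -7, -1) on m with direction v = (4, -2, -1): w = A − (1, -7, -1) = (-13, 2, 3), and w × v = (4, -1, 18).
Distance = |w × v| / |v| = √341 / √21 ≈ 4.03.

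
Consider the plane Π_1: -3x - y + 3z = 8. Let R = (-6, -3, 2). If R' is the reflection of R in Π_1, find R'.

λ = (n·R − d)/|n|² = (27 − 8)/19 = 1.
Reflection = R − 2λn = (-6, -3, 2) − 2·(-3, -1, 3) = (0, -1, -4).

(0, -1, -4)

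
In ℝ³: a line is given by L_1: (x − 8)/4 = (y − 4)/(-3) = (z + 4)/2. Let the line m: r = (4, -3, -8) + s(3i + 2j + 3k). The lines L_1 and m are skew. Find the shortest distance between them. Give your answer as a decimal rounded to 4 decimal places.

1.1698

L_1 has direction (4, -3, 2) through (8, 4, -4).
Common perpendicular direction n = (4, -3, 2) × (3, 2, 3) = (-13, -6, 17).
With w = (4, -3, -8) − (8, 4, -4) = (-4, -7, -4), w · n = 26.
Distance = |w · n| / |n| = |26| / √494 ≈ 1.1698.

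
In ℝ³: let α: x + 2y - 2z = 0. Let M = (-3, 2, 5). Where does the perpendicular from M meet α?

(-2, 4, 3)

Foot = M − λn with λ = (n·M − d)/|n|² = (-9 − 0)/9 = -1.
Foot = (-3, 2, 5) − (-1)·(1, 2, -2) = (-2, 4, 3).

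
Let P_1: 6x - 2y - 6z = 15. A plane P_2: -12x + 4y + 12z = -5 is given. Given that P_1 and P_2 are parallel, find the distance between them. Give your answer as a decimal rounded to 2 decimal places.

1.43

Rescale P_2 by 1/(-2): 6x - 2y - 6z = 5/2. Then distance = |15 − (5/2)| / √76 ≈ 1.43.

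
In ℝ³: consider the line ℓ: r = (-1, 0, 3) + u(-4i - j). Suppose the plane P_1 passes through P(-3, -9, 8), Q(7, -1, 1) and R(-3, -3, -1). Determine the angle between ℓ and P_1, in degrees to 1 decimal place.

PQ = (10, 8, -7), PR = (0, 6, -9); a normal to P_1 is PQ × PR = (-30, 90, 60).
Using P: P_1 has equation -30x + 90y + 60z = -240.
sin θ = |n·v| / (|n||v|) = |30| / (√12600 · √17) = 0.06482.
θ ≈ 3.7°.

3.7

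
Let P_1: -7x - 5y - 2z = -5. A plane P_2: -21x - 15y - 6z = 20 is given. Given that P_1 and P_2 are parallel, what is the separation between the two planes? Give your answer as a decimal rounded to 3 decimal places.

1.321

Rescale P_2 by 1/3: -7x - 5y - 2z = 20/3. Then distance = |-5 − (20/3)| / √78 ≈ 1.321.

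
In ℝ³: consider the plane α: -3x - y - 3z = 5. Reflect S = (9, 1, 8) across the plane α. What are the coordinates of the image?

λ = (n·S − d)/|n|² = (-52 − 5)/19 = -3.
Reflection = S − 2λn = (9, 1, 8) − (-6)·(-3, -1, -3) = (-9, -5, -10).

(-9, -5, -10)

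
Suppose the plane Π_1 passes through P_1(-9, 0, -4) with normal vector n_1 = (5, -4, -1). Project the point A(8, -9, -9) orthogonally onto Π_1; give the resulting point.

(-7, 3, -6)

Π_1: n_1·r = n_1·P_1 gives 5x - 4y - z = -41.
Foot = A − λn with λ = (n·A − d)/|n|² = (85 − (-41))/42 = 3.
Foot = (8, -9, -9) − 3·(5, -4, -1) = (-7, 3, -6).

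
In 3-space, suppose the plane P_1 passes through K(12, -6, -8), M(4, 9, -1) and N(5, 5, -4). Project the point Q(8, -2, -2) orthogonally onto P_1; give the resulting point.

KM = (-8, 15, 7), KN = (-7, 11, 4); a normal to P_1 is KM × KN = (-17, -17, 17).
Using K: P_1 has equation -17x - 17y + 17z = -238.
Foot = Q − λn with λ = (n·Q − d)/|n|² = (-136 − (-238))/867 = 2/17.
Foot = (8, -2, -2) − (2/17)·(-17, -17, 17) = (10, 0, -4).

(10, 0, -4)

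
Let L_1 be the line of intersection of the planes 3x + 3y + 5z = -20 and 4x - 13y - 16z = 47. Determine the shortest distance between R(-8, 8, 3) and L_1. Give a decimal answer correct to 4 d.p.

Direction of L_1: (3, 3, 5) × (4, -13, -16) = (17, 68, -51).
A point on L_1: solving the two plane equations with x = -3 gives (-3, -7, 2).
Taking (-3, -7, 2) on L_1 with direction v = (17, 68, -51): w = R − (-3, -7, 2) = (-5, 15, 1), and w × v = (-833, -238, -595).
Distance = |w × v| / |v| = √1104558 / √7514 ≈ 12.1244.

12.1244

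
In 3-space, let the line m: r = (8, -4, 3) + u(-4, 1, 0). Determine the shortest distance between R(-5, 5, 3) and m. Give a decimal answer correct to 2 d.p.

Taking (8, -4, 3) on m with direction v = (-4, 1, 0): w = R − (8, -4, 3) = (-13, 9, 0), and w × v = (0, 0, 23).
Distance = |w × v| / |v| = √529 / √17 ≈ 5.58.

5.58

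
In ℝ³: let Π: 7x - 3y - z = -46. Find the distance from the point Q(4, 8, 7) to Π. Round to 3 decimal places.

n·Q − d = (7)·(4) + (-3)·(8) + (-1)·(7) − (-46) = 43; |n| = √59.
Distance = |43| / √59 = 43/√59 ≈ 5.598.

5.598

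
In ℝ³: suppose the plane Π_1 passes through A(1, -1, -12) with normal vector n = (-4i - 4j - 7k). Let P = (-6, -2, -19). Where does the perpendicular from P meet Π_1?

(-2, 2, -12)

Π_1: n·r = n·A gives -4x - 4y - 7z = 84.
Foot = P − λn with λ = (n·P − d)/|n|² = (165 − 84)/81 = 1.
Foot = (-6, -2, -19) − 1·(-4, -4, -7) = (-2, 2, -12).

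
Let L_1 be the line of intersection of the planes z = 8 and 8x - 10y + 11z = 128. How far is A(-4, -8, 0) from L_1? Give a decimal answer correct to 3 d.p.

Direction of L_1: (0, 0, 1) × (8, -10, 11) = (10, 8, 0).
A point on L_1: solving the two plane equations with x = -5 gives (-5, -8, 8).
Taking (-5, -8, 8) on L_1 with direction v = (10, 8, 0): w = A − (-5, -8, 8) = (1, 0, -8), and w × v = (64, -80, 8).
Distance = |w × v| / |v| = √10560 / √164 ≈ 8.024.

8.024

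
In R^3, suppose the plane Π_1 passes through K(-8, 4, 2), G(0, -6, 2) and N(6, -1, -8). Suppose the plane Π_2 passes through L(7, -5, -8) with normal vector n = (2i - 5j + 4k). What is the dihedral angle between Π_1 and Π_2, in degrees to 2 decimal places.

79.43

KG = (8, -10, 0), KN = (14, -5, -10); a normal to Π_1 is KG × KN = (100, 80, 100).
Using K: Π_1 has equation 100x + 80y + 100z = -280.
Π_2: n·r = n·L gives 2x - 5y + 4z = 7.
cos θ = |n₁·n₂| / (|n₁||n₂|) = |200| / (√26400 · √45).
θ = arccos(0.18349) ≈ 79.43°.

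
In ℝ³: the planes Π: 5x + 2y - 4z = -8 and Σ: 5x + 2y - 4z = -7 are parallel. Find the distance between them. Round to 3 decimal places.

0.149

Same normal n = (5, 2, -4) with |n| = √45; distance = |-8 − (-7)| / |n| = 1/√45 ≈ 0.149.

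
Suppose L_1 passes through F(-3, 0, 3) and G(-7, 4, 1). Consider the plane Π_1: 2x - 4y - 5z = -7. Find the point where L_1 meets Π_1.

A direction vector for L_1 is G − F = (-4, 4, -2).
Substitute r = (-3, 0, 3) + t(-4, 4, -2) into the plane: -21 + (-14)t = -7, so t = -1.
Intersection: (-3, 0, 3) + (-1)·(-4, 4, -2) = (1, -4, 5).

(1, -4, 5)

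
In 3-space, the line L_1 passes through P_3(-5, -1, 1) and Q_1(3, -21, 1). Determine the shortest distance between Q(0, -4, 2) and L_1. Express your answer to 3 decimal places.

3.667

A direction vector for L_1 is Q_1 − P_3 = (8, -20, 0).
Taking (-5, -1, 1) on L_1 with direction v = (8, -20, 0): w = Q − (-5, -1, 1) = (5, -3, 1), and w × v = (20, 8, -76).
Distance = |w × v| / |v| = √6240 / √464 ≈ 3.667.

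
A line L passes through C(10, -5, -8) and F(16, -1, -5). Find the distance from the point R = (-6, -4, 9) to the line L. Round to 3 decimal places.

22.769

A direction vector for L is F − C = (6, 4, 3).
Taking (10, -5, -8) on L with direction v = (6, 4, 3): w = R − (10, -5, -8) = (-16, 1, 17), and w × v = (-65, 150, -70).
Distance = |w × v| / |v| = √31625 / √61 ≈ 22.769.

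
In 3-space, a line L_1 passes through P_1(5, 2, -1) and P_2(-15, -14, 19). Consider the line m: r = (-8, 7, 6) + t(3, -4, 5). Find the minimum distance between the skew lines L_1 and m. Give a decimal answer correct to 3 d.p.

A direction vector for L_1 is P_2 − P_1 = (-20, -16, 20).
Common perpendicular direction n = (-20, -16, 20) × (3, -4, 5) = (0, 160, 128).
With w = (-8, 7, 6) − (5, 2, -1) = (-13, 5, 7), w · n = 1696.
Distance = |w · n| / |n| = |1696| / √41984 ≈ 8.277.

8.277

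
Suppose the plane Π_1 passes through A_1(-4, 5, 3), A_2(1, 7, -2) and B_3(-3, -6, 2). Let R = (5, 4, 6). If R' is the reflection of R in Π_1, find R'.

A_1A_2 = (5, 2, -5), A_1B_3 = (1, -11, -1); a normal to Π_1 is A_1A_2 × A_1B_3 = (-57, 0, -57).
Using A_1: Π_1 has equation -57x - 57z = 57.
λ = (n·R − d)/|n|² = (-627 − 57)/6498 = -2/19.
Reflection = R − 2λn = (5, 4, 6) − (-4/19)·(-57, 0, -57) = (-7, 4, -6).

(-7, 4, -6)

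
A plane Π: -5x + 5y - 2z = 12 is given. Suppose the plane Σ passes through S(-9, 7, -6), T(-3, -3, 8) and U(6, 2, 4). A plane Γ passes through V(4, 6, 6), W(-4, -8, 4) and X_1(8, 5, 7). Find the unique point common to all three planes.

(-4, 0, 4)

ST = (6, -10, 14), SU = (15, -5, 10); a normal to Σ is ST × SU = (-30, 150, 120).
Using S: Σ has equation -30x + 150y + 120z = 600.
VW = (-8, -14, -2), VX_1 = (4, -1, 1); a normal to Γ is VW × VX_1 = (-16, 0, 64).
Using V: Γ has equation -16x + 64z = 320.
Solving the 3×3 linear system -5x + 5y - 2z = 12, -30x + 150y + 120z = 600, -16x + 64z = 320 (e.g. by elimination or Cramer's rule, determinant = -52800) gives (-4, 0, 4).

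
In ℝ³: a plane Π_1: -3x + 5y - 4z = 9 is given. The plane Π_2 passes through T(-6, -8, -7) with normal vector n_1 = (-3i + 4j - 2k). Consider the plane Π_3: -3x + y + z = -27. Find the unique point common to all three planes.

Π_2: n_1·r = n_1·T gives -3x + 4y - 2z = 0.
Solving the 3×3 linear system -3x + 5y - 4z = 9, -3x + 4y - 2z = 0, -3x + y + z = -27 (e.g. by elimination or Cramer's rule, determinant = -9) gives (12, 9, 0).

(12, 9, 0)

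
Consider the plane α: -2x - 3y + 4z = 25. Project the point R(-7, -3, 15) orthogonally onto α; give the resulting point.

(-3, 3, 7)

Foot = R − λn with λ = (n·R − d)/|n|² = (83 − 25)/29 = 2.
Foot = (-7, -3, 15) − 2·(-2, -3, 4) = (-3, 3, 7).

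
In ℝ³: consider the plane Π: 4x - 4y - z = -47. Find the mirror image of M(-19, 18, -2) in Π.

(5, -6, -8)

λ = (n·M − d)/|n|² = (-146 − (-47))/33 = -3.
Reflection = M − 2λn = (-19, 18, -2) − (-6)·(4, -4, -1) = (5, -6, -8).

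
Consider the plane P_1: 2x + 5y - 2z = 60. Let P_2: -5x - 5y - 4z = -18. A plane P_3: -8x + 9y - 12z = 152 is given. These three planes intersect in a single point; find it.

Solving the 3×3 linear system 2x + 5y - 2z = 60, -5x - 5y - 4z = -18, -8x + 9y - 12z = 152 (e.g. by elimination or Cramer's rule, determinant = 222) gives (2, 8, -8).

(2, 8, -8)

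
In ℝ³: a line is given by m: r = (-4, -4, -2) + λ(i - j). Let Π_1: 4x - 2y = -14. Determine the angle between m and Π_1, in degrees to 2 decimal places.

71.57

sin θ = |n·v| / (|n||v|) = |6| / (√20 · √2) = 0.94868.
θ ≈ 71.57°.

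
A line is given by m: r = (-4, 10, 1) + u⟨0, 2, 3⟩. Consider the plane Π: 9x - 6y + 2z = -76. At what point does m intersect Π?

Substitute r = (-4, 10, 1) + t(0, 2, 3) into the plane: -94 + (-6)t = -76, so t = -3.
Intersection: (-4, 10, 1) + (-3)·(0, 2, 3) = (-4, 4, -8).

(-4, 4, -8)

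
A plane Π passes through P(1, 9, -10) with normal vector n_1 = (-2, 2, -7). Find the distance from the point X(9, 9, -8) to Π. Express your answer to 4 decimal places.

Π: n_1·r = n_1·P gives -2x + 2y - 7z = 86.
n·X − d = (-2)·(9) + (2)·(9) + (-7)·(-8) − 86 = -30; |n| = √57.
Distance = |-30| / √57 = 30/√57 ≈ 3.9736.

3.9736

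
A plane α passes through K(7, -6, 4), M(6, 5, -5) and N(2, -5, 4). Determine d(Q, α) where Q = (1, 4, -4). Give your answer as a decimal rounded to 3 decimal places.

KM = (-1, 11, -9), KN = (-5, 1, 0); a normal to α is KM × KN = (9, 45, 54).
Using K: α has equation 9x + 45y + 54z = 9.
n·Q − d = (9)·(1) + (45)·(4) + (54)·(-4) − 9 = -36; |n| = √5022.
Distance = |-36| / √5022 = 36/√5022 ≈ 0.508.

0.508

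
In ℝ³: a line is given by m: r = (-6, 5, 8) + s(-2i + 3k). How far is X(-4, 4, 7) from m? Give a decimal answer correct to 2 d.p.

1.49

Taking (-6, 5, 8) on m with direction v = (-2, 0, 3): w = X − (-6, 5, 8) = (2, -1, -1), and w × v = (-3, -4, -2).
Distance = |w × v| / |v| = √29 / √13 ≈ 1.49.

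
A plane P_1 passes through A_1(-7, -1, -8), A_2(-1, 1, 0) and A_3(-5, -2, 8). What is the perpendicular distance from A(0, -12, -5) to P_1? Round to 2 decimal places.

A_1A_2 = (6, 2, 8), A_1A_3 = (2, -1, 16); a normal to P_1 is A_1A_2 × A_1A_3 = (40, -80, -10).
Using A_1: P_1 has equation 40x - 80y - 10z = -120.
n·A − d = (40)·(0) + (-80)·(-12) + (-10)·(-5) − (-120) = 1130; |n| = √8100.
Distance = |1130| / √8100 = 1130/√8100 ≈ 12.56.

12.56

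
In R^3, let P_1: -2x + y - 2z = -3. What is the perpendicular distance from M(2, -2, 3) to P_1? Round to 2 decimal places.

3.00

n·M − d = (-2)·(2) + (1)·(-2) + (-2)·(3) − (-3) = -9; |n| = √9.
Distance = |-9| / √9 = 9/√9 ≈ 3.00.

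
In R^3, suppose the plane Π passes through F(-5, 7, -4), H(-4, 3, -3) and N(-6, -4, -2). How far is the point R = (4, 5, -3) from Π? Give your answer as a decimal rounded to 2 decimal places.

1.15

FH = (1, -4, 1), FN = (-1, -11, 2); a normal to Π is FH × FN = (3, -3, -15).
Using F: Π has equation 3x - 3y - 15z = 24.
n·R − d = (3)·(4) + (-3)·(5) + (-15)·(-3) − 24 = 18; |n| = √243.
Distance = |18| / √243 = 18/√243 ≈ 1.15.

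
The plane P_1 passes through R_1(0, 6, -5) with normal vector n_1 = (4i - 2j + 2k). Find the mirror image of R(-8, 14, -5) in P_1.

(8, 6, 3)

P_1: n_1·r = n_1·R_1 gives 4x - 2y + 2z = -22.
λ = (n·R − d)/|n|² = (-70 − (-22))/24 = -2.
Reflection = R − 2λn = (-8, 14, -5) − (-4)·(4, -2, 2) = (8, 6, 3).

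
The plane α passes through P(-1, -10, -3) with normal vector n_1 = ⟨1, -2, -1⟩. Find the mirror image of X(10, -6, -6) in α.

(8, -2, -4)

α: n_1·r = n_1·P gives x - 2y - z = 22.
λ = (n·X − d)/|n|² = (28 − 22)/6 = 1.
Reflection = X − 2λn = (10, -6, -6) − 2·(1, -2, -1) = (8, -2, -4).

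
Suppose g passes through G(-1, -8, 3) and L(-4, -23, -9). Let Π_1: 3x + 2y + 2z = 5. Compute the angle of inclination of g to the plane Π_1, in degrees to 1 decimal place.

A direction vector for g is L − G = (-3, -15, -12).
sin θ = |n·v| / (|n||v|) = |-63| / (√17 · √378) = 0.78591.
θ ≈ 51.8°.

51.8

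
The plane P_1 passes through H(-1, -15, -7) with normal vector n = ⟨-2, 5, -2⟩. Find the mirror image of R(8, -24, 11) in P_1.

(-4, 6, -1)

P_1: n·r = n·H gives -2x + 5y - 2z = -59.
λ = (n·R − d)/|n|² = (-158 − (-59))/33 = -3.
Reflection = R − 2λn = (8, -24, 11) − (-6)·(-2, 5, -2) = (-4, 6, -1).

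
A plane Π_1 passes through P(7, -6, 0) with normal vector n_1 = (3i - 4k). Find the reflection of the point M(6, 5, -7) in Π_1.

Π_1: n_1·r = n_1·P gives 3x - 4z = 21.
λ = (n·M − d)/|n|² = (46 − 21)/25 = 1.
Reflection = M − 2λn = (6, 5, -7) − 2·(3, 0, -4) = (0, 5, 1).

(0, 5, 1)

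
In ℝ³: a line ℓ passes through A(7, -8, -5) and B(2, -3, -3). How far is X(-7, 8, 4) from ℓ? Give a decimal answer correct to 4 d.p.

A direction vector for ℓ is B − A = (-5, 5, 2).
Taking (7, -8, -5) on ℓ with direction v = (-5, 5, 2): w = X − (7, -8, -5) = (-14, 16, 9), and w × v = (-13, -17, 10).
Distance = |w × v| / |v| = √558 / √54 ≈ 3.2146.

3.2146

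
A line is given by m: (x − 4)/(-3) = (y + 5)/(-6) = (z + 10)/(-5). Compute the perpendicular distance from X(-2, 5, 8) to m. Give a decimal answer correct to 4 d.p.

14.5288

m has direction (-3, -6, -5) through (4, -5, -10).
Taking (4, -5, -10) on m with direction v = (-3, -6, -5): w = X − (4, -5, -10) = (-6, 10, 18), and w × v = (58, -84, 66).
Distance = |w × v| / |v| = √14776 / √70 ≈ 14.5288.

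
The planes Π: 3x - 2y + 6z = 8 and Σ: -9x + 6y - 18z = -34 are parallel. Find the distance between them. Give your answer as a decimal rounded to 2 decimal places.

Rescale Σ by 1/(-3): 3x - 2y + 6z = 34/3. Then distance = |8 − (34/3)| / √49 ≈ 0.48.

0.48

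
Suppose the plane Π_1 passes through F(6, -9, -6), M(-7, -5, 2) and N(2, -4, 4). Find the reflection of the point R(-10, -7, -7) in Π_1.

FM = (-13, 4, 8), FN = (-4, 5, 10); a normal to Π_1 is FM × FN = (0, 98, -49).
Using F: Π_1 has equation 98y - 49z = -588.
λ = (n·R − d)/|n|² = (-343 − (-588))/12005 = 1/49.
Reflection = R − 2λn = (-10, -7, -7) − (2/49)·(0, 98, -49) = (-10, -11, -5).

(-10, -11, -5)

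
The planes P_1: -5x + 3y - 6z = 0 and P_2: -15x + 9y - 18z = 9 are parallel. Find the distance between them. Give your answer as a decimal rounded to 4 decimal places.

Rescale P_2 by 1/3: -5x + 3y - 6z = 3. Then distance = |0 − 3| / √70 ≈ 0.3586.

0.3586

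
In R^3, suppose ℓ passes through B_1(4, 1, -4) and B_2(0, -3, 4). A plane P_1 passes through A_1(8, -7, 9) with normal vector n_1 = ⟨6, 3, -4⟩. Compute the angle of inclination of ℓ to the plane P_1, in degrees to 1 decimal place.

62.7

A direction vector for ℓ is B_2 − B_1 = (-4, -4, 8).
P_1: n_1·r = n_1·A_1 gives 6x + 3y - 4z = -9.
sin θ = |n·v| / (|n||v|) = |-68| / (√61 · √96) = 0.88860.
θ ≈ 62.7°.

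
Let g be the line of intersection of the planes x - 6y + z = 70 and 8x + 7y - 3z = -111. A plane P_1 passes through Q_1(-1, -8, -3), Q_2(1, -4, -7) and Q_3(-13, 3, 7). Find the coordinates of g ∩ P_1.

Direction of g: (1, -6, 1) × (8, 7, -3) = (11, 11, 55).
A point on g: solving the two plane equations with x = 1 gives (1, -8, 21).
Q_1Q_2 = (2, 4, -4), Q_1Q_3 = (-12, 11, 10); a normal to P_1 is Q_1Q_2 × Q_1Q_3 = (84, 28, 70).
Using Q_1: P_1 has equation 84x + 28y + 70z = -518.
Substitute r = (1, -8, 21) + t(11, 11, 55) into the plane: 1330 + 5082t = -518, so t = -4/11.
Intersection: (1, -8, 21) + (-4/11)·(11, 11, 55) = (-3, -12, 1).

(-3, -12, 1)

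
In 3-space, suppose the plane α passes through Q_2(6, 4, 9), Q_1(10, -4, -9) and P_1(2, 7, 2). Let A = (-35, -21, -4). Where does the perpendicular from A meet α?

(-2, 9, -10)

Q_2Q_1 = (4, -8, -18), Q_2P_1 = (-4, 3, -7); a normal to α is Q_2Q_1 × Q_2P_1 = (110, 100, -20).
Using Q_2: α has equation 110x + 100y - 20z = 880.
Foot = A − λn with λ = (n·A − d)/|n|² = (-5870 − 880)/22500 = -3/10.
Foot = (-35, -21, -4) − (-3/10)·(110, 100, -20) = (-2, 9, -10).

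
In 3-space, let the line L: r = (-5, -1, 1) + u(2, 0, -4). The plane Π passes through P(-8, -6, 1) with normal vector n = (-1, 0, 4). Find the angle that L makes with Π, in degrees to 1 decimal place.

Π: n·r = n·P gives -x + 4z = 12.
sin θ = |n·v| / (|n||v|) = |-18| / (√17 · √20) = 0.97619.
θ ≈ 77.5°.

77.5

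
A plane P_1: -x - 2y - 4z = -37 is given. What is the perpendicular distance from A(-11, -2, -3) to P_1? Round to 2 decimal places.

13.97

n·A − d = (-1)·(-11) + (-2)·(-2) + (-4)·(-3) − (-37) = 64; |n| = √21.
Distance = |64| / √21 = 64/√21 ≈ 13.97.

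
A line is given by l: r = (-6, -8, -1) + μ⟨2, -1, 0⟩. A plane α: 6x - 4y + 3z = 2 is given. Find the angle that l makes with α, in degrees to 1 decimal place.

66.4

sin θ = |n·v| / (|n||v|) = |16| / (√61 · √5) = 0.91616.
θ ≈ 66.4°.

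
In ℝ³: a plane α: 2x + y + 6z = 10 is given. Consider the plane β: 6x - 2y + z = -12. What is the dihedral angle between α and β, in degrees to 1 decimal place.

cos θ = |n₁·n₂| / (|n₁||n₂|) = |16| / (√41 · √41).
θ = arccos(0.39024) ≈ 67.0°.

67.0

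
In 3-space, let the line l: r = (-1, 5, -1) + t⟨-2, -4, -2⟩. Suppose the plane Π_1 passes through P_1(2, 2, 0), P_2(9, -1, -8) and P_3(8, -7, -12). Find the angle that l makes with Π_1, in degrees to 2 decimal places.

3.10

P_1P_2 = (7, -3, -8), P_1P_3 = (6, -9, -12); a normal to Π_1 is P_1P_2 × P_1P_3 = (-36, 36, -45).
Using P_1: Π_1 has equation -36x + 36y - 45z = 0.
sin θ = |n·v| / (|n||v|) = |18| / (√4617 · √24) = 0.05407.
θ ≈ 3.10°.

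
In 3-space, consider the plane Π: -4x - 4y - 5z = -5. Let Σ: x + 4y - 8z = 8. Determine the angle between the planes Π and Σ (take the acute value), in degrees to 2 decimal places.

cos θ = |n₁·n₂| / (|n₁||n₂|) = |20| / (√57 · √81).
θ = arccos(0.29434) ≈ 72.88°.

72.88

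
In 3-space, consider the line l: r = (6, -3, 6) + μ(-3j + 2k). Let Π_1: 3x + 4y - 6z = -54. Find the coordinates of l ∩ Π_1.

Substitute r = (6, -3, 6) + t(0, -3, 2) into the plane: -30 + (-24)t = -54, so t = 1.
Intersection: (6, -3, 6) + 1·(0, -3, 2) = (6, -6, 8).

(6, -6, 8)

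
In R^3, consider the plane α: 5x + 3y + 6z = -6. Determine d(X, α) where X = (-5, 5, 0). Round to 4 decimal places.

0.4781

n·X − d = (5)·(-5) + (3)·(5) + (6)·(0) − (-6) = -4; |n| = √70.
Distance = |-4| / √70 = 4/√70 ≈ 0.4781.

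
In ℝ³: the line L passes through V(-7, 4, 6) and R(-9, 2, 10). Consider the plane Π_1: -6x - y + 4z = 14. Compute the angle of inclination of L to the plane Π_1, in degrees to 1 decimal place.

57.3

A direction vector for L is R − V = (-2, -2, 4).
sin θ = |n·v| / (|n||v|) = |30| / (√53 · √24) = 0.84116.
θ ≈ 57.3°.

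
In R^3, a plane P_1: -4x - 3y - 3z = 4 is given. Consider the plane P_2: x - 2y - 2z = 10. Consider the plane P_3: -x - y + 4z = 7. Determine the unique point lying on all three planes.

Solving the 3×3 linear system -4x - 3y - 3z = 4, x - 2y - 2z = 10, -x - y + 4z = 7 (e.g. by elimination or Cramer's rule, determinant = 55) gives (2, -5, 1).

(2, -5, 1)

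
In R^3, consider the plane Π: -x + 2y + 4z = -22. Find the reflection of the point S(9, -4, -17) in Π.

(3, 8, 7)

λ = (n·S − d)/|n|² = (-85 − (-22))/21 = -3.
Reflection = S − 2λn = (9, -4, -17) − (-6)·(-1, 2, 4) = (3, 8, 7).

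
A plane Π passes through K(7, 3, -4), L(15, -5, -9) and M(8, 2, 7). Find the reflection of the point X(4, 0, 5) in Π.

KL = (8, -8, -5), KM = (1, -1, 11); a normal to Π is KL × KM = (-93, -93, 0).
Using K: Π has equation -93x - 93y = -930.
λ = (n·X − d)/|n|² = (-372 − (-930))/17298 = 1/31.
Reflection = X − 2λn = (4, 0, 5) − (2/31)·(-93, -93, 0) = (10, 6, 5).

(10, 6, 5)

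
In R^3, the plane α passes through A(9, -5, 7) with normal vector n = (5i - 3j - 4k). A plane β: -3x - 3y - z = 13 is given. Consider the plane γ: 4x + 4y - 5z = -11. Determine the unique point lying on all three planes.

α: n·r = n·A gives 5x - 3y - 4z = 32.
Solving the 3×3 linear system 5x - 3y - 4z = 32, -3x - 3y - z = 13, 4x + 4y - 5z = -11 (e.g. by elimination or Cramer's rule, determinant = 152) gives (2, -6, -1).

(2, -6, -1)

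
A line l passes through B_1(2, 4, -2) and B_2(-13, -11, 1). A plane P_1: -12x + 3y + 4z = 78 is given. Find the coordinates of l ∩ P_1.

(-8, -6, 0)

A direction vector for l is B_2 − B_1 = (-15, -15, 3).
Substitute r = (2, 4, -2) + t(-15, -15, 3) into the plane: -20 + 147t = 78, so t = 2/3.
Intersection: (2, 4, -2) + (2/3)·(-15, -15, 3) = (-8, -6, 0).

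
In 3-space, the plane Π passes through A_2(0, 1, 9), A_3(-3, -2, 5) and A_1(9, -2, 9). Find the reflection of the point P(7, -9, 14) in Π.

A_2A_3 = (-3, -3, -4), A_2A_1 = (9, -3, 0); a normal to Π is A_2A_3 × A_2A_1 = (-12, -36, 36).
Using A_2: Π has equation -12x - 36y + 36z = 288.
λ = (n·P − d)/|n|² = (744 − 288)/2736 = 1/6.
Reflection = P − 2λn = (7, -9, 14) − (1/3)·(-12, -36, 36) = (11, 3, 2).

(11, 3, 2)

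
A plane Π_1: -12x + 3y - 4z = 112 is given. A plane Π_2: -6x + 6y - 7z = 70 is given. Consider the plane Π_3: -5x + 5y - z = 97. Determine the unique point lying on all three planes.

(-9, 12, 8)

Solving the 3×3 linear system -12x + 3y - 4z = 112, -6x + 6y - 7z = 70, -5x + 5y - z = 97 (e.g. by elimination or Cramer's rule, determinant = -261) gives (-9, 12, 8).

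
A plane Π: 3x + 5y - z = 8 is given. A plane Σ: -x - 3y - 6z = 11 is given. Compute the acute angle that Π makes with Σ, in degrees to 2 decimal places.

72.60

cos θ = |n₁·n₂| / (|n₁||n₂|) = |-12| / (√35 · √46).
θ = arccos(0.29907) ≈ 72.60°.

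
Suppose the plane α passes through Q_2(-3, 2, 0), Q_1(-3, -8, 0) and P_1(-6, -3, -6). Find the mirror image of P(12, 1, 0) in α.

Q_2Q_1 = (0, -10, 0), Q_2P_1 = (-3, -5, -6); a normal to α is Q_2Q_1 × Q_2P_1 = (60, 0, -30).
Using Q_2: α has equation 60x - 30z = -180.
λ = (n·P − d)/|n|² = (720 − (-180))/4500 = 1/5.
Reflection = P − 2λn = (12, 1, 0) − (2/5)·(60, 0, -30) = (-12, 1, 12).

(-12, 1, 12)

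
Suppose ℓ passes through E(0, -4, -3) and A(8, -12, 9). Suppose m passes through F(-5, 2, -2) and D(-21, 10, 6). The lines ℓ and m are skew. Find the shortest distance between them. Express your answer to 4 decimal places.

2.5924

A direction vector for ℓ is A − E = (8, -8, 12).
A direction vector for m is D − F = (-16, 8, 8).
Common perpendicular direction n = (8, -8, 12) × (-16, 8, 8) = (-160, -256, -64).
With w = (-5, 2, -2) − (0, -4, -3) = (-5, 6, 1), w · n = -800.
Distance = |w · n| / |n| = |-800| / √95232 ≈ 2.5924.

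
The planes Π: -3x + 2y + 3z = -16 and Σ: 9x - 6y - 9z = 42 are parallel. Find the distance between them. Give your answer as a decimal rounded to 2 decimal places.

0.43

Rescale Σ by 1/(-3): -3x + 2y + 3z = -14. Then distance = |-16 − (-14)| / √22 ≈ 0.43.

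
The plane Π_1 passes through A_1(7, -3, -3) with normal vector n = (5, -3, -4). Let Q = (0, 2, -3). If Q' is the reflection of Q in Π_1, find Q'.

(10, -4, -11)

Π_1: n·r = n·A_1 gives 5x - 3y - 4z = 56.
λ = (n·Q − d)/|n|² = (6 − 56)/50 = -1.
Reflection = Q − 2λn = (0, 2, -3) − (-2)·(5, -3, -4) = (10, -4, -11).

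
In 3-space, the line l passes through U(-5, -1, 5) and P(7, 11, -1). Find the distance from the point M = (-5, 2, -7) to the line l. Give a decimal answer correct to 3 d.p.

A direction vector for l is P − U = (12, 12, -6).
Taking (-5, -1, 5) on l with direction v = (12, 12, -6): w = M − (-5, -1, 5) = (0, 3, -12), and w × v = (126, -144, -36).
Distance = |w × v| / |v| = √37908 / √324 ≈ 10.817.

10.817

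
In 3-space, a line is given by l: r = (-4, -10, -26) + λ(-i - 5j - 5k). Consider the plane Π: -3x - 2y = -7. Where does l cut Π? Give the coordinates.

Substitute r = (-4, -10, -26) + t(-1, -5, -5) into the plane: 32 + 13t = -7, so t = -3.
Intersection: (-4, -10, -26) + (-3)·(-1, -5, -5) = (-1, 5, -11).

(-1, 5, -11)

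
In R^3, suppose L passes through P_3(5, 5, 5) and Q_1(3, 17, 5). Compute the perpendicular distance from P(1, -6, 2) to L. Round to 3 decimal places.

A direction vector for L is Q_1 − P_3 = (-2, 12, 0).
Taking (5, 5, 5) on L with direction v = (-2, 12, 0): w = P − (5, 5, 5) = (-4, -11, -3), and w × v = (36, 6, -70).
Distance = |w × v| / |v| = √6232 / √148 ≈ 6.489.

6.489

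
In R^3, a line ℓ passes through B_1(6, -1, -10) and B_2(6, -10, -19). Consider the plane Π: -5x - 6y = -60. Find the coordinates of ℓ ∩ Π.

A direction vector for ℓ is B_2 − B_1 = (0, -9, -9).
Substitute r = (6, -1, -10) + t(0, -9, -9) into the plane: -24 + 54t = -60, so t = -2/3.
Intersection: (6, -1, -10) + (-2/3)·(0, -9, -9) = (6, 5, -4).

(6, 5, -4)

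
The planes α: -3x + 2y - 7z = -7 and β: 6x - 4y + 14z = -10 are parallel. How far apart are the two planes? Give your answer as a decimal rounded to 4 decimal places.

Rescale β by 1/(-2): -3x + 2y - 7z = 5. Then distance = |-7 − 5| / √62 ≈ 1.5240.

1.5240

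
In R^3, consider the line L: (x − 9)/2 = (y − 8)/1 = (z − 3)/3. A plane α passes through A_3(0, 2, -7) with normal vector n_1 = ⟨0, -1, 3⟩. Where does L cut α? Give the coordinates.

(3, 5, -6)

L has direction (2, 1, 3) through (9, 8, 3).
α: n_1·r = n_1·A_3 gives -y + 3z = -23.
Substitute r = (9, 8, 3) + t(2, 1, 3) into the plane: 1 + 8t = -23, so t = -3.
Intersection: (9, 8, 3) + (-3)·(2, 1, 3) = (3, 5, -6).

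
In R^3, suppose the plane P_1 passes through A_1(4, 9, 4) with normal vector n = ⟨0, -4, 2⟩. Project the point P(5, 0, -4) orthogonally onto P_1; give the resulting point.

P_1: n·r = n·A_1 gives -4y + 2z = -28.
Foot = P − λn with λ = (n·P − d)/|n|² = (-8 − (-28))/20 = 1.
Foot = (5, 0, -4) − 1·(0, -4, 2) = (5, 4, -6).

(5, 4, -6)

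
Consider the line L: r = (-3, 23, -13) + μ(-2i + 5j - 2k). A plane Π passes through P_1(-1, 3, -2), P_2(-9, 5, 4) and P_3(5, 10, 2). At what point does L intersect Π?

(5, 3, -5)

P_1P_2 = (-8, 2, 6), P_1P_3 = (6, 7, 4); a normal to Π is P_1P_2 × P_1P_3 = (-34, 68, -68).
Using P_1: Π has equation -34x + 68y - 68z = 374.
Substitute r = (-3, 23, -13) + t(-2, 5, -2) into the plane: 2550 + 544t = 374, so t = -4.
Intersection: (-3, 23, -13) + (-4)·(-2, 5, -2) = (5, 3, -5).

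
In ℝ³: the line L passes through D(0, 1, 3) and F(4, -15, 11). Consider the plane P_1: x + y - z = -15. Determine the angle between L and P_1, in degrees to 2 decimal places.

A direction vector for L is F − D = (4, -16, 8).
sin θ = |n·v| / (|n||v|) = |-20| / (√3 · √336) = 0.62994.
θ ≈ 39.05°.

39.05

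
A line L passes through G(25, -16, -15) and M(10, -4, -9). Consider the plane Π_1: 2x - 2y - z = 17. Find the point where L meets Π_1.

A direction vector for L is M − G = (-15, 12, 6).
Substitute r = (25, -16, -15) + t(-15, 12, 6) into the plane: 97 + (-60)t = 17, so t = 4/3.
Intersection: (25, -16, -15) + (4/3)·(-15, 12, 6) = (5, 0, -7).

(5, 0, -7)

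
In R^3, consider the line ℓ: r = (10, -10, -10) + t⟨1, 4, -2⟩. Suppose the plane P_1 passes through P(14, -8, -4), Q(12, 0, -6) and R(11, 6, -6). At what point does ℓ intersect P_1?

(11, -6, -12)

PQ = (-2, 8, -2), PR = (-3, 14, -2); a normal to P_1 is PQ × PR = (12, 2, -4).
Using P: P_1 has equation 12x + 2y - 4z = 168.
Substitute r = (10, -10, -10) + t(1, 4, -2) into the plane: 140 + 28t = 168, so t = 1.
Intersection: (10, -10, -10) + 1·(1, 4, -2) = (11, -6, -12).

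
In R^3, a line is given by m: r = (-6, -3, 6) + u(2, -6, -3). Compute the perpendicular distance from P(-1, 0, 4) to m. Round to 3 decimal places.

6.158

Taking (-6, -3, 6) on m with direction v = (2, -6, -3): w = P − (-6, -3, 6) = (5, 3, -2), and w × v = (-21, 11, -36).
Distance = |w × v| / |v| = √1858 / √49 ≈ 6.158.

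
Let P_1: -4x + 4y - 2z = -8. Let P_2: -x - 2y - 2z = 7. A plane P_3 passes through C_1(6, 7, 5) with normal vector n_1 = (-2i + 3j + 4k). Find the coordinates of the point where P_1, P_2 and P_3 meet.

P_3: n_1·r = n_1·C_1 gives -2x + 3y + 4z = 29.
Solving the 3×3 linear system -4x + 4y - 2z = -8, -x - 2y - 2z = 7, -2x + 3y + 4z = 29 (e.g. by elimination or Cramer's rule, determinant = 54) gives (-9, -7, 8).

(-9, -7, 8)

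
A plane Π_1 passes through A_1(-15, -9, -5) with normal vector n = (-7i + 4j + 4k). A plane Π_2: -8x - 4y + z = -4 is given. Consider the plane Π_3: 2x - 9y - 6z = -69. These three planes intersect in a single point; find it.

Π_1: n·r = n·A_1 gives -7x + 4y + 4z = 49.
Solving the 3×3 linear system -7x + 4y + 4z = 49, -8x - 4y + z = -4, 2x - 9y - 6z = -69 (e.g. by elimination or Cramer's rule, determinant = -95) gives (-3, 7, 0).

(-3, 7, 0)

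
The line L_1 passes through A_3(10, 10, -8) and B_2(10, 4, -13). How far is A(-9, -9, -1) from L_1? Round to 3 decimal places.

A direction vector for L_1 is B_2 − A_3 = (0, -6, -5).
Taking (10, 10, -8) on L_1 with direction v = (0, -6, -5): w = A − (10, 10, -8) = (-19, -19, 7), and w × v = (137, -95, 114).
Distance = |w × v| / |v| = √40790 / √61 ≈ 25.859.

25.859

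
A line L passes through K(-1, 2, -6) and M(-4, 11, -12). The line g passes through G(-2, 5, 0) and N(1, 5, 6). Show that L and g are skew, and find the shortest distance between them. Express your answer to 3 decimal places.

A direction vector for L is M − K = (-3, 9, -6).
A direction vector for g is N − G = (3, 0, 6).
Common perpendicular direction n = (-3, 9, -6) × (3, 0, 6) = (54, 0, -27).
With w = (-2, 5, 0) − (-1, 2, -6) = (-1, 3, 6), w · n = -216.
Since n ≠ 0 the lines are not parallel, and w · n = -216 ≠ 0 so they do not intersect; hence they are skew.
Distance = |w · n| / |n| = |-216| / √3645 ≈ 3.578.

3.578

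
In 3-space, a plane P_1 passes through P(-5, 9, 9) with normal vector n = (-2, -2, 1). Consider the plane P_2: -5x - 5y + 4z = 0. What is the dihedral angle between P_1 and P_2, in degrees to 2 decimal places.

P_1: n·r = n·P gives -2x - 2y + z = 1.
cos θ = |n₁·n₂| / (|n₁||n₂|) = |24| / (√9 · √66).
θ = arccos(0.98473) ≈ 10.02°.

10.02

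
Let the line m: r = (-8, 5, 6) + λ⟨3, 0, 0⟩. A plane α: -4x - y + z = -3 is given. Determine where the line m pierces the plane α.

(1, 5, 6)

Substitute r = (-8, 5, 6) + t(3, 0, 0) into the plane: 33 + (-12)t = -3, so t = 3.
Intersection: (-8, 5, 6) + 3·(3, 0, 0) = (1, 5, 6).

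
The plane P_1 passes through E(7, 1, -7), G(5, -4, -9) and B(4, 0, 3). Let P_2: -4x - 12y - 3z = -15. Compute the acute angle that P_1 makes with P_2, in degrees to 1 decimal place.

85.2

EG = (-2, -5, -2), EB = (-3, -1, 10); a normal to P_1 is EG × EB = (-52, 26, -13).
Using E: P_1 has equation -52x + 26y - 13z = -247.
cos θ = |n₁·n₂| / (|n₁||n₂|) = |-65| / (√3549 · √169).
θ = arccos(0.08393) ≈ 85.2°.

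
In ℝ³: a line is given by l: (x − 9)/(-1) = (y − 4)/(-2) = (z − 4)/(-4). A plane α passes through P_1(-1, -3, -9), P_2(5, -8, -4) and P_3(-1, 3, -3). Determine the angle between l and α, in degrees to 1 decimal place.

l has direction (-1, -2, -4) through (9, 4, 4).
P_1P_2 = (6, -5, 5), P_1P_3 = (0, 6, 6); a normal to α is P_1P_2 × P_1P_3 = (-60, -36, 36).
Using P_1: α has equation -60x - 36y + 36z = -156.
sin θ = |n·v| / (|n||v|) = |-12| / (√6192 · √21) = 0.03328.
θ ≈ 1.9°.

1.9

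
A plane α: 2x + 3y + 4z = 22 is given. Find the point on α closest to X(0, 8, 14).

Foot = X − λn with λ = (n·X − d)/|n|² = (80 − 22)/29 = 2.
Foot = (0, 8, 14) − 2·(2, 3, 4) = (-4, 2, 6).

(-4, 2, 6)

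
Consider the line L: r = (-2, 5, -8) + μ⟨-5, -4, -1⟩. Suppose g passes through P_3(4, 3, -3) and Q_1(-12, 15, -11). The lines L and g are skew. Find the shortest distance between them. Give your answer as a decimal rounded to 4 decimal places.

A direction vector for g is Q_1 − P_3 = (-16, 12, -8).
Common perpendicular direction n = (-5, -4, -1) × (-16, 12, -8) = (44, -24, -124).
With w = (4, 3, -3) − (-2, 5, -8) = (6, -2, 5), w · n = -308.
Distance = |w · n| / |n| = |-308| / √17888 ≈ 2.3029.

2.3029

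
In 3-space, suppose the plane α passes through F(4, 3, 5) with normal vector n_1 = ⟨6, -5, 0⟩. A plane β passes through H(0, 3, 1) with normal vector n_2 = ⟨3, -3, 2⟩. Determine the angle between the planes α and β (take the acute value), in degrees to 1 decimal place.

α: n_1·r = n_1·F gives 6x - 5y = 9.
β: n_2·r = n_2·H gives 3x - 3y + 2z = -7.
cos θ = |n₁·n₂| / (|n₁||n₂|) = |33| / (√61 · √22).
θ = arccos(0.90082) ≈ 25.7°.

25.7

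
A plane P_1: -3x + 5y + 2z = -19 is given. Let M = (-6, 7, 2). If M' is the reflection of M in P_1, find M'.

λ = (n·M − d)/|n|² = (57 − (-19))/38 = 2.
Reflection = M − 2λn = (-6, 7, 2) − 4·(-3, 5, 2) = (6, -13, -6).

(6, -13, -6)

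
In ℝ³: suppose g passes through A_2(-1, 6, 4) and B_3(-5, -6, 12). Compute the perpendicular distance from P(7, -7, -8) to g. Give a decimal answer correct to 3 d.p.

A direction vector for g is B_3 − A_2 = (-4, -12, 8).
Taking (-1, 6, 4) on g with direction v = (-4, -12, 8): w = P − (-1, 6, 4) = (8, -13, -12), and w × v = (-248, -16, -148).
Distance = |w × v| / |v| = √83664 / √224 ≈ 19.326.

19.326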